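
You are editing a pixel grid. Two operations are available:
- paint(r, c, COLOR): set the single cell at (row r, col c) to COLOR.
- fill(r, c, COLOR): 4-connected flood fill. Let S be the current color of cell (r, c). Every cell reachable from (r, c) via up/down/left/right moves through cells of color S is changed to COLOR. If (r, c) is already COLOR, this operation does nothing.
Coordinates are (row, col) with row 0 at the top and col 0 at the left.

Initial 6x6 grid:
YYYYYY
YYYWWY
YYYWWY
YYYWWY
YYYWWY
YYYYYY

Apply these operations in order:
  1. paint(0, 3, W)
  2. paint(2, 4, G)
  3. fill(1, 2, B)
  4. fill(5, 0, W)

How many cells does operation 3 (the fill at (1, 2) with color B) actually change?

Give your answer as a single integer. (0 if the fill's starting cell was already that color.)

Answer: 27

Derivation:
After op 1 paint(0,3,W):
YYYWYY
YYYWWY
YYYWWY
YYYWWY
YYYWWY
YYYYYY
After op 2 paint(2,4,G):
YYYWYY
YYYWWY
YYYWGY
YYYWWY
YYYWWY
YYYYYY
After op 3 fill(1,2,B) [27 cells changed]:
BBBWBB
BBBWWB
BBBWGB
BBBWWB
BBBWWB
BBBBBB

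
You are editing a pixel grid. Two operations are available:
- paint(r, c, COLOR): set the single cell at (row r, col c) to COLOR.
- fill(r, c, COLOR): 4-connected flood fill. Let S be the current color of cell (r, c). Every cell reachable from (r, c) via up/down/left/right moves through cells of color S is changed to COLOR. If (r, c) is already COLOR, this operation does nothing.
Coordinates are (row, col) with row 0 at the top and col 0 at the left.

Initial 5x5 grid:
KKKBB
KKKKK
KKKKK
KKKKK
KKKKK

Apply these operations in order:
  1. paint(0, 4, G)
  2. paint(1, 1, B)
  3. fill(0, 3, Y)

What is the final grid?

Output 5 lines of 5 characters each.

Answer: KKKYG
KBKKK
KKKKK
KKKKK
KKKKK

Derivation:
After op 1 paint(0,4,G):
KKKBG
KKKKK
KKKKK
KKKKK
KKKKK
After op 2 paint(1,1,B):
KKKBG
KBKKK
KKKKK
KKKKK
KKKKK
After op 3 fill(0,3,Y) [1 cells changed]:
KKKYG
KBKKK
KKKKK
KKKKK
KKKKK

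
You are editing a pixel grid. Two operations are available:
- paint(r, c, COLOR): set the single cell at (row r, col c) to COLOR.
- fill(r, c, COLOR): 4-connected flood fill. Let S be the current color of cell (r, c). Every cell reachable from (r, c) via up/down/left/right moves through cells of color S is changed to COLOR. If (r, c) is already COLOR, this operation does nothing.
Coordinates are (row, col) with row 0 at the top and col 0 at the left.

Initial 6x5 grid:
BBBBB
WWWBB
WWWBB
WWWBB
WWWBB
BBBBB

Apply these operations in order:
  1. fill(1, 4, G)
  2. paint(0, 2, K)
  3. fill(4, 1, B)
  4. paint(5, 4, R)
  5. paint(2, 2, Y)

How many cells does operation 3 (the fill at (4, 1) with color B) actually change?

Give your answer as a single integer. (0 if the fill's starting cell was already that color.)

Answer: 12

Derivation:
After op 1 fill(1,4,G) [18 cells changed]:
GGGGG
WWWGG
WWWGG
WWWGG
WWWGG
GGGGG
After op 2 paint(0,2,K):
GGKGG
WWWGG
WWWGG
WWWGG
WWWGG
GGGGG
After op 3 fill(4,1,B) [12 cells changed]:
GGKGG
BBBGG
BBBGG
BBBGG
BBBGG
GGGGG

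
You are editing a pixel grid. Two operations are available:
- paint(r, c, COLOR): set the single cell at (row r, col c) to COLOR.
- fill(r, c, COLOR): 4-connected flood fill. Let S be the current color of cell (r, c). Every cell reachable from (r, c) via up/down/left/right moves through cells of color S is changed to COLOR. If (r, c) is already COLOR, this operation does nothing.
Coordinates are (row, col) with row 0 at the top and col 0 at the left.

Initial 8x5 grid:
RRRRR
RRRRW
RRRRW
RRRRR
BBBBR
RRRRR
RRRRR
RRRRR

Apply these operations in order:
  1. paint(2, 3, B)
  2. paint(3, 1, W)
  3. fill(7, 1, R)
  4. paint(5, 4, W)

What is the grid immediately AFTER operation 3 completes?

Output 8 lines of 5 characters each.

After op 1 paint(2,3,B):
RRRRR
RRRRW
RRRBW
RRRRR
BBBBR
RRRRR
RRRRR
RRRRR
After op 2 paint(3,1,W):
RRRRR
RRRRW
RRRBW
RWRRR
BBBBR
RRRRR
RRRRR
RRRRR
After op 3 fill(7,1,R) [0 cells changed]:
RRRRR
RRRRW
RRRBW
RWRRR
BBBBR
RRRRR
RRRRR
RRRRR

Answer: RRRRR
RRRRW
RRRBW
RWRRR
BBBBR
RRRRR
RRRRR
RRRRR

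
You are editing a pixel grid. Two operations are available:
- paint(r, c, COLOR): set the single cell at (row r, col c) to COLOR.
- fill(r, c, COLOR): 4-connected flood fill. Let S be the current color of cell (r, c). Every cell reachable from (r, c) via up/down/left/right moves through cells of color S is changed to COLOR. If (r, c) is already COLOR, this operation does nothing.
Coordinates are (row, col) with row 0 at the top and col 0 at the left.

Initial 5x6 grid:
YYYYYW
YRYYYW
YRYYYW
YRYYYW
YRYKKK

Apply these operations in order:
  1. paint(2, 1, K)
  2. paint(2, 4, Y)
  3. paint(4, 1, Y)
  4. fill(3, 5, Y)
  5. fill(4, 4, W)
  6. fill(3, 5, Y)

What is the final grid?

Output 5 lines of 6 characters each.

Answer: YYYYYY
YRYYYY
YKYYYY
YRYYYY
YYYWWW

Derivation:
After op 1 paint(2,1,K):
YYYYYW
YRYYYW
YKYYYW
YRYYYW
YRYKKK
After op 2 paint(2,4,Y):
YYYYYW
YRYYYW
YKYYYW
YRYYYW
YRYKKK
After op 3 paint(4,1,Y):
YYYYYW
YRYYYW
YKYYYW
YRYYYW
YYYKKK
After op 4 fill(3,5,Y) [4 cells changed]:
YYYYYY
YRYYYY
YKYYYY
YRYYYY
YYYKKK
After op 5 fill(4,4,W) [3 cells changed]:
YYYYYY
YRYYYY
YKYYYY
YRYYYY
YYYWWW
After op 6 fill(3,5,Y) [0 cells changed]:
YYYYYY
YRYYYY
YKYYYY
YRYYYY
YYYWWW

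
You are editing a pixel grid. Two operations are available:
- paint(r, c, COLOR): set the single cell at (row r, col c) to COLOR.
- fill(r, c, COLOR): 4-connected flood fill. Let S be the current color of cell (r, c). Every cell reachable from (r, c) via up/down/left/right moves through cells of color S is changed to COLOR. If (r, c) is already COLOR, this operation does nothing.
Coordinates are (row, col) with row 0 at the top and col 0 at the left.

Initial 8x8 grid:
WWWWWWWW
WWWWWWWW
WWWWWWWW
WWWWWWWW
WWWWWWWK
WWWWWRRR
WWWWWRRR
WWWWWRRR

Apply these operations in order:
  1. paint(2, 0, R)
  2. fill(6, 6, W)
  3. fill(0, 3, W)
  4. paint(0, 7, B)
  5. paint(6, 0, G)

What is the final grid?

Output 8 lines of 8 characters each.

After op 1 paint(2,0,R):
WWWWWWWW
WWWWWWWW
RWWWWWWW
WWWWWWWW
WWWWWWWK
WWWWWRRR
WWWWWRRR
WWWWWRRR
After op 2 fill(6,6,W) [9 cells changed]:
WWWWWWWW
WWWWWWWW
RWWWWWWW
WWWWWWWW
WWWWWWWK
WWWWWWWW
WWWWWWWW
WWWWWWWW
After op 3 fill(0,3,W) [0 cells changed]:
WWWWWWWW
WWWWWWWW
RWWWWWWW
WWWWWWWW
WWWWWWWK
WWWWWWWW
WWWWWWWW
WWWWWWWW
After op 4 paint(0,7,B):
WWWWWWWB
WWWWWWWW
RWWWWWWW
WWWWWWWW
WWWWWWWK
WWWWWWWW
WWWWWWWW
WWWWWWWW
After op 5 paint(6,0,G):
WWWWWWWB
WWWWWWWW
RWWWWWWW
WWWWWWWW
WWWWWWWK
WWWWWWWW
GWWWWWWW
WWWWWWWW

Answer: WWWWWWWB
WWWWWWWW
RWWWWWWW
WWWWWWWW
WWWWWWWK
WWWWWWWW
GWWWWWWW
WWWWWWWW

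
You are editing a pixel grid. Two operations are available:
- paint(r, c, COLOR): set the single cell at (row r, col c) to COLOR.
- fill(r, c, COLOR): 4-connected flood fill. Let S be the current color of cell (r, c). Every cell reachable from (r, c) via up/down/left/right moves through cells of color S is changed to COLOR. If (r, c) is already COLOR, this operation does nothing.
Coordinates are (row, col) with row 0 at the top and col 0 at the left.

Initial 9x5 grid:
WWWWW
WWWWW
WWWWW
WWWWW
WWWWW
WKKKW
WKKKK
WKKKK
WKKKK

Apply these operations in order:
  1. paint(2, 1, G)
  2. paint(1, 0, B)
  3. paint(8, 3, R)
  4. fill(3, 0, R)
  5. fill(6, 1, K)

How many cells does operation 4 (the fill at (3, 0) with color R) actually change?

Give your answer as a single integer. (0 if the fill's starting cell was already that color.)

After op 1 paint(2,1,G):
WWWWW
WWWWW
WGWWW
WWWWW
WWWWW
WKKKW
WKKKK
WKKKK
WKKKK
After op 2 paint(1,0,B):
WWWWW
BWWWW
WGWWW
WWWWW
WWWWW
WKKKW
WKKKK
WKKKK
WKKKK
After op 3 paint(8,3,R):
WWWWW
BWWWW
WGWWW
WWWWW
WWWWW
WKKKW
WKKKK
WKKKK
WKKRK
After op 4 fill(3,0,R) [28 cells changed]:
RRRRR
BRRRR
RGRRR
RRRRR
RRRRR
RKKKR
RKKKK
RKKKK
RKKRK

Answer: 28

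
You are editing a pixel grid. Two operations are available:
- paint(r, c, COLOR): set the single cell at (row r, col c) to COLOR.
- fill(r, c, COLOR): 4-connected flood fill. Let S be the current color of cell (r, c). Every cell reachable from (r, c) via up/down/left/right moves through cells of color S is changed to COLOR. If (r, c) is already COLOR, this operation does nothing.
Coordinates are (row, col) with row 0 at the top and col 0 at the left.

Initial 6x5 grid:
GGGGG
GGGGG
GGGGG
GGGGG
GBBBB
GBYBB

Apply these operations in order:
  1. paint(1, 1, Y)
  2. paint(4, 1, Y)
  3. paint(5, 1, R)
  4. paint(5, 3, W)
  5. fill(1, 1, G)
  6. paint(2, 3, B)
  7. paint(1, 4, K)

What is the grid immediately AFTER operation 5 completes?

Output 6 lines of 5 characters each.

After op 1 paint(1,1,Y):
GGGGG
GYGGG
GGGGG
GGGGG
GBBBB
GBYBB
After op 2 paint(4,1,Y):
GGGGG
GYGGG
GGGGG
GGGGG
GYBBB
GBYBB
After op 3 paint(5,1,R):
GGGGG
GYGGG
GGGGG
GGGGG
GYBBB
GRYBB
After op 4 paint(5,3,W):
GGGGG
GYGGG
GGGGG
GGGGG
GYBBB
GRYWB
After op 5 fill(1,1,G) [1 cells changed]:
GGGGG
GGGGG
GGGGG
GGGGG
GYBBB
GRYWB

Answer: GGGGG
GGGGG
GGGGG
GGGGG
GYBBB
GRYWB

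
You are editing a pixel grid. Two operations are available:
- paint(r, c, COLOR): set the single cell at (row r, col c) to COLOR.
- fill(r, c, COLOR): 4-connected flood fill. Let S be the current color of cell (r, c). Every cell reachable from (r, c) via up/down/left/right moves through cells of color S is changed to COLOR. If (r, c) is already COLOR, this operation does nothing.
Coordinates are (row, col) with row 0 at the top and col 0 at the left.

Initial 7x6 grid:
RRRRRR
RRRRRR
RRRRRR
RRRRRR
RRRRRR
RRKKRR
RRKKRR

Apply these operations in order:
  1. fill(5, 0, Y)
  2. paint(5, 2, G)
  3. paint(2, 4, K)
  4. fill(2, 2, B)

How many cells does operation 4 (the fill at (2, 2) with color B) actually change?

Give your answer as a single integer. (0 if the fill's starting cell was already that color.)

Answer: 37

Derivation:
After op 1 fill(5,0,Y) [38 cells changed]:
YYYYYY
YYYYYY
YYYYYY
YYYYYY
YYYYYY
YYKKYY
YYKKYY
After op 2 paint(5,2,G):
YYYYYY
YYYYYY
YYYYYY
YYYYYY
YYYYYY
YYGKYY
YYKKYY
After op 3 paint(2,4,K):
YYYYYY
YYYYYY
YYYYKY
YYYYYY
YYYYYY
YYGKYY
YYKKYY
After op 4 fill(2,2,B) [37 cells changed]:
BBBBBB
BBBBBB
BBBBKB
BBBBBB
BBBBBB
BBGKBB
BBKKBB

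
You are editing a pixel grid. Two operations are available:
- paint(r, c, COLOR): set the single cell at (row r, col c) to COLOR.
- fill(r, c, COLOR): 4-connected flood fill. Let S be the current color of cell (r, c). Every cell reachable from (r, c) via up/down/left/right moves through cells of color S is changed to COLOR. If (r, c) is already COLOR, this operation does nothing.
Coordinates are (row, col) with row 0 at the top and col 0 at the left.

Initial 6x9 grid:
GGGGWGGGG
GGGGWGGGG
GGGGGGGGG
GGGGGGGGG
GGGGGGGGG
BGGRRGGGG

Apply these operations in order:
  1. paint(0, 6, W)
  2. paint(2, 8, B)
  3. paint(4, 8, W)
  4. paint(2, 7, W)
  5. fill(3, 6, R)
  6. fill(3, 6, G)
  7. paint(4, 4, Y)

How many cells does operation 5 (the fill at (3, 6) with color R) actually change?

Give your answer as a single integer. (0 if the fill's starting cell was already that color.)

Answer: 45

Derivation:
After op 1 paint(0,6,W):
GGGGWGWGG
GGGGWGGGG
GGGGGGGGG
GGGGGGGGG
GGGGGGGGG
BGGRRGGGG
After op 2 paint(2,8,B):
GGGGWGWGG
GGGGWGGGG
GGGGGGGGB
GGGGGGGGG
GGGGGGGGG
BGGRRGGGG
After op 3 paint(4,8,W):
GGGGWGWGG
GGGGWGGGG
GGGGGGGGB
GGGGGGGGG
GGGGGGGGW
BGGRRGGGG
After op 4 paint(2,7,W):
GGGGWGWGG
GGGGWGGGG
GGGGGGGWB
GGGGGGGGG
GGGGGGGGW
BGGRRGGGG
After op 5 fill(3,6,R) [45 cells changed]:
RRRRWRWRR
RRRRWRRRR
RRRRRRRWB
RRRRRRRRR
RRRRRRRRW
BRRRRRRRR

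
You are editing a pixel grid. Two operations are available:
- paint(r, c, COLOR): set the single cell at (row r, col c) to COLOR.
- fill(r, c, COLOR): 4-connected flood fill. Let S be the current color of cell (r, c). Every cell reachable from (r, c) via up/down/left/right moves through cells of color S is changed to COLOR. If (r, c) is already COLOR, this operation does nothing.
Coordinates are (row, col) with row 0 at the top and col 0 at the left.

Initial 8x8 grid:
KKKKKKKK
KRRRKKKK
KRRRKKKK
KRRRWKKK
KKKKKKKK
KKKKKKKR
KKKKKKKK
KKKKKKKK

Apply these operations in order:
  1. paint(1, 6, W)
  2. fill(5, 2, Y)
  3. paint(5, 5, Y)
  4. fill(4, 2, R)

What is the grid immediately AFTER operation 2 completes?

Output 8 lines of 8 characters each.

Answer: YYYYYYYY
YRRRYYWY
YRRRYYYY
YRRRWYYY
YYYYYYYY
YYYYYYYR
YYYYYYYY
YYYYYYYY

Derivation:
After op 1 paint(1,6,W):
KKKKKKKK
KRRRKKWK
KRRRKKKK
KRRRWKKK
KKKKKKKK
KKKKKKKR
KKKKKKKK
KKKKKKKK
After op 2 fill(5,2,Y) [52 cells changed]:
YYYYYYYY
YRRRYYWY
YRRRYYYY
YRRRWYYY
YYYYYYYY
YYYYYYYR
YYYYYYYY
YYYYYYYY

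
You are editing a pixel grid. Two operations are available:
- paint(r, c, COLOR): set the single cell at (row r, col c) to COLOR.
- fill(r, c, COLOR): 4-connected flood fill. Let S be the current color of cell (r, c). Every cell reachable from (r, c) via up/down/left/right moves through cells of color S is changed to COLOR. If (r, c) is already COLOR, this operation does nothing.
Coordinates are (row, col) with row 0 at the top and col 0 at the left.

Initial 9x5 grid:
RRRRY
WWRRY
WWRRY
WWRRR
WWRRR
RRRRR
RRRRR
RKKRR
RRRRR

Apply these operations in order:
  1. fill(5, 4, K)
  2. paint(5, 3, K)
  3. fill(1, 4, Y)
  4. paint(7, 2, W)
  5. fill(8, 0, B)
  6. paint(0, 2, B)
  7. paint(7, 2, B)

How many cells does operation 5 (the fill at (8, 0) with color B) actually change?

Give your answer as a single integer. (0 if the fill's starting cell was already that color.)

After op 1 fill(5,4,K) [32 cells changed]:
KKKKY
WWKKY
WWKKY
WWKKK
WWKKK
KKKKK
KKKKK
KKKKK
KKKKK
After op 2 paint(5,3,K):
KKKKY
WWKKY
WWKKY
WWKKK
WWKKK
KKKKK
KKKKK
KKKKK
KKKKK
After op 3 fill(1,4,Y) [0 cells changed]:
KKKKY
WWKKY
WWKKY
WWKKK
WWKKK
KKKKK
KKKKK
KKKKK
KKKKK
After op 4 paint(7,2,W):
KKKKY
WWKKY
WWKKY
WWKKK
WWKKK
KKKKK
KKKKK
KKWKK
KKKKK
After op 5 fill(8,0,B) [33 cells changed]:
BBBBY
WWBBY
WWBBY
WWBBB
WWBBB
BBBBB
BBBBB
BBWBB
BBBBB

Answer: 33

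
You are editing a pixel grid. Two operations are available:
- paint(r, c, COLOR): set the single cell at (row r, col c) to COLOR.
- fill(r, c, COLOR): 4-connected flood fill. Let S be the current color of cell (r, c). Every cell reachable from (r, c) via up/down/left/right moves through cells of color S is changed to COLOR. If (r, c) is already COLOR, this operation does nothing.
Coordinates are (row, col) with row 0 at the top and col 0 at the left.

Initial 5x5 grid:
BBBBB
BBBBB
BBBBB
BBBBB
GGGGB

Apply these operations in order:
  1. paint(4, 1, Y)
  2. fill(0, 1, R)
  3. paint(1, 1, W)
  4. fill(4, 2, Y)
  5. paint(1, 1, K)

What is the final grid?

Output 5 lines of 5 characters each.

Answer: RRRRR
RKRRR
RRRRR
RRRRR
GYYYR

Derivation:
After op 1 paint(4,1,Y):
BBBBB
BBBBB
BBBBB
BBBBB
GYGGB
After op 2 fill(0,1,R) [21 cells changed]:
RRRRR
RRRRR
RRRRR
RRRRR
GYGGR
After op 3 paint(1,1,W):
RRRRR
RWRRR
RRRRR
RRRRR
GYGGR
After op 4 fill(4,2,Y) [2 cells changed]:
RRRRR
RWRRR
RRRRR
RRRRR
GYYYR
After op 5 paint(1,1,K):
RRRRR
RKRRR
RRRRR
RRRRR
GYYYR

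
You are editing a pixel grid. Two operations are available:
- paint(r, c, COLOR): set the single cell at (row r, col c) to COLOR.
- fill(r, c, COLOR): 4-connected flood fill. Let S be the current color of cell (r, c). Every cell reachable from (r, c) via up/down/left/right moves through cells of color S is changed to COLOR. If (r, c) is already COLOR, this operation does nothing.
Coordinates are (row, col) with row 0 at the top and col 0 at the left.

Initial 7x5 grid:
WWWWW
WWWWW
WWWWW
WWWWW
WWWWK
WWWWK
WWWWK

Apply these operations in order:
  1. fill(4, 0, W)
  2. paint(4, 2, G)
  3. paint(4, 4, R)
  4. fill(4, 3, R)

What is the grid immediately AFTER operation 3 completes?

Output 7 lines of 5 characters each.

After op 1 fill(4,0,W) [0 cells changed]:
WWWWW
WWWWW
WWWWW
WWWWW
WWWWK
WWWWK
WWWWK
After op 2 paint(4,2,G):
WWWWW
WWWWW
WWWWW
WWWWW
WWGWK
WWWWK
WWWWK
After op 3 paint(4,4,R):
WWWWW
WWWWW
WWWWW
WWWWW
WWGWR
WWWWK
WWWWK

Answer: WWWWW
WWWWW
WWWWW
WWWWW
WWGWR
WWWWK
WWWWK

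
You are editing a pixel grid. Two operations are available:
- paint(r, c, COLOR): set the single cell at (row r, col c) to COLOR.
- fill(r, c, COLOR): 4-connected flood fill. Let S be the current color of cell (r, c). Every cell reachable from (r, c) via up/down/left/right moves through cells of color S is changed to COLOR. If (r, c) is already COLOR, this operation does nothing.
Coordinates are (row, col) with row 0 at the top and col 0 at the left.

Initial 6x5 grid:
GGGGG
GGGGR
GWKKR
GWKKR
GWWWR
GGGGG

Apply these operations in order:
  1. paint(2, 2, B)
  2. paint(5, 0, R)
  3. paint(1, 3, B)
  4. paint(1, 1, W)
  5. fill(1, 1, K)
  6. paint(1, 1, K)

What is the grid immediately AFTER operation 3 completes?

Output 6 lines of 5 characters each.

After op 1 paint(2,2,B):
GGGGG
GGGGR
GWBKR
GWKKR
GWWWR
GGGGG
After op 2 paint(5,0,R):
GGGGG
GGGGR
GWBKR
GWKKR
GWWWR
RGGGG
After op 3 paint(1,3,B):
GGGGG
GGGBR
GWBKR
GWKKR
GWWWR
RGGGG

Answer: GGGGG
GGGBR
GWBKR
GWKKR
GWWWR
RGGGG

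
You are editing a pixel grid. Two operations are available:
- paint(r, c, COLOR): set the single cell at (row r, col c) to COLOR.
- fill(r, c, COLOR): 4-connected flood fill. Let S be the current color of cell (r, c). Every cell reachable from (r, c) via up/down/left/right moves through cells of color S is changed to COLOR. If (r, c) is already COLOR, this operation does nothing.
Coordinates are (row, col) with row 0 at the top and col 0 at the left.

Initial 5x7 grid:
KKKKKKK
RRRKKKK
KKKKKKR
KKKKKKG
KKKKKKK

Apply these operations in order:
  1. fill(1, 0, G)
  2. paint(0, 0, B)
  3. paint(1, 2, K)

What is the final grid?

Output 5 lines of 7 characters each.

Answer: BKKKKKK
GGKKKKK
KKKKKKR
KKKKKKG
KKKKKKK

Derivation:
After op 1 fill(1,0,G) [3 cells changed]:
KKKKKKK
GGGKKKK
KKKKKKR
KKKKKKG
KKKKKKK
After op 2 paint(0,0,B):
BKKKKKK
GGGKKKK
KKKKKKR
KKKKKKG
KKKKKKK
After op 3 paint(1,2,K):
BKKKKKK
GGKKKKK
KKKKKKR
KKKKKKG
KKKKKKK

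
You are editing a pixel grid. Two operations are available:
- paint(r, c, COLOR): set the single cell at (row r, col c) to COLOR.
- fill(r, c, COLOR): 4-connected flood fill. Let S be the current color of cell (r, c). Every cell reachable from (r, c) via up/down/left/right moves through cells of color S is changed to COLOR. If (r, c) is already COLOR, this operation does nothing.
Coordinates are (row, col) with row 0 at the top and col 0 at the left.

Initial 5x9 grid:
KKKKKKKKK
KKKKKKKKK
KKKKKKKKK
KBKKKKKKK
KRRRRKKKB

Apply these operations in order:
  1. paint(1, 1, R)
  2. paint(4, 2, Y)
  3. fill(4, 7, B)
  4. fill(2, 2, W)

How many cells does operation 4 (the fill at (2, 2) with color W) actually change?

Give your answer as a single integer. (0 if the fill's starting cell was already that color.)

Answer: 40

Derivation:
After op 1 paint(1,1,R):
KKKKKKKKK
KRKKKKKKK
KKKKKKKKK
KBKKKKKKK
KRRRRKKKB
After op 2 paint(4,2,Y):
KKKKKKKKK
KRKKKKKKK
KKKKKKKKK
KBKKKKKKK
KRYRRKKKB
After op 3 fill(4,7,B) [38 cells changed]:
BBBBBBBBB
BRBBBBBBB
BBBBBBBBB
BBBBBBBBB
BRYRRBBBB
After op 4 fill(2,2,W) [40 cells changed]:
WWWWWWWWW
WRWWWWWWW
WWWWWWWWW
WWWWWWWWW
WRYRRWWWW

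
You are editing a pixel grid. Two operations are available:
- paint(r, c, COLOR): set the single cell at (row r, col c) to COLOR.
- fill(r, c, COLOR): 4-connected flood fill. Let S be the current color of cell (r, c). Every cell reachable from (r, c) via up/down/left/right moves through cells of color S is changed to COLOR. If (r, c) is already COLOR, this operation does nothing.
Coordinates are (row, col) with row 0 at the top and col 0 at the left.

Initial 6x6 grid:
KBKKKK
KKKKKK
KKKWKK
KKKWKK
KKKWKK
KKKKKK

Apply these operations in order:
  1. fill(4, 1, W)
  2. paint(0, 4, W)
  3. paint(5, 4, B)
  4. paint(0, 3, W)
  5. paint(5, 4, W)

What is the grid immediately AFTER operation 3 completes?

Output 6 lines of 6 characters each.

Answer: WBWWWW
WWWWWW
WWWWWW
WWWWWW
WWWWWW
WWWWBW

Derivation:
After op 1 fill(4,1,W) [32 cells changed]:
WBWWWW
WWWWWW
WWWWWW
WWWWWW
WWWWWW
WWWWWW
After op 2 paint(0,4,W):
WBWWWW
WWWWWW
WWWWWW
WWWWWW
WWWWWW
WWWWWW
After op 3 paint(5,4,B):
WBWWWW
WWWWWW
WWWWWW
WWWWWW
WWWWWW
WWWWBW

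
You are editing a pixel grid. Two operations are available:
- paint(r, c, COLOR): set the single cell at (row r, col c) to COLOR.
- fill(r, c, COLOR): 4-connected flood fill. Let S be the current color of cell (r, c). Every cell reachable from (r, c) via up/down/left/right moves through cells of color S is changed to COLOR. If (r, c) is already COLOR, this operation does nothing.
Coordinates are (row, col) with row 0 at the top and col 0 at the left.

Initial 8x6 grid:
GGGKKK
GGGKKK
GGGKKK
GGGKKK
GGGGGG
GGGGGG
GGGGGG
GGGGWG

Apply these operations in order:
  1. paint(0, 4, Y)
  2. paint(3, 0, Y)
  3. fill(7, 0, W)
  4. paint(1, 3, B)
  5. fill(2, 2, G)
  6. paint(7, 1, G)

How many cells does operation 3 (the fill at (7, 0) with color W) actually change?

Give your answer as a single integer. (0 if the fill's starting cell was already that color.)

Answer: 34

Derivation:
After op 1 paint(0,4,Y):
GGGKYK
GGGKKK
GGGKKK
GGGKKK
GGGGGG
GGGGGG
GGGGGG
GGGGWG
After op 2 paint(3,0,Y):
GGGKYK
GGGKKK
GGGKKK
YGGKKK
GGGGGG
GGGGGG
GGGGGG
GGGGWG
After op 3 fill(7,0,W) [34 cells changed]:
WWWKYK
WWWKKK
WWWKKK
YWWKKK
WWWWWW
WWWWWW
WWWWWW
WWWWWW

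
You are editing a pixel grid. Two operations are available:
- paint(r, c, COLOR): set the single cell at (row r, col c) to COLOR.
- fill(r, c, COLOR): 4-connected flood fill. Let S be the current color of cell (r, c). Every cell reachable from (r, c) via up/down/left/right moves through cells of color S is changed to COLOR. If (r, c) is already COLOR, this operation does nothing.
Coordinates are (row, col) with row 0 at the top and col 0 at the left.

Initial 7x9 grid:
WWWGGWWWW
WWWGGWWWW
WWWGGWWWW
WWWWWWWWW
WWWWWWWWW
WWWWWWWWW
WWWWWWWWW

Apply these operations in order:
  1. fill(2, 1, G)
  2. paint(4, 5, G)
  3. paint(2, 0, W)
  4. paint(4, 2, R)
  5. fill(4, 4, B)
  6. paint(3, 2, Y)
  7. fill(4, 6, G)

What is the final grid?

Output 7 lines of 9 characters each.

Answer: GGGGGGGGG
GGGGGGGGG
WGGGGGGGG
GGYGGGGGG
GGRGGGGGG
GGGGGGGGG
GGGGGGGGG

Derivation:
After op 1 fill(2,1,G) [57 cells changed]:
GGGGGGGGG
GGGGGGGGG
GGGGGGGGG
GGGGGGGGG
GGGGGGGGG
GGGGGGGGG
GGGGGGGGG
After op 2 paint(4,5,G):
GGGGGGGGG
GGGGGGGGG
GGGGGGGGG
GGGGGGGGG
GGGGGGGGG
GGGGGGGGG
GGGGGGGGG
After op 3 paint(2,0,W):
GGGGGGGGG
GGGGGGGGG
WGGGGGGGG
GGGGGGGGG
GGGGGGGGG
GGGGGGGGG
GGGGGGGGG
After op 4 paint(4,2,R):
GGGGGGGGG
GGGGGGGGG
WGGGGGGGG
GGGGGGGGG
GGRGGGGGG
GGGGGGGGG
GGGGGGGGG
After op 5 fill(4,4,B) [61 cells changed]:
BBBBBBBBB
BBBBBBBBB
WBBBBBBBB
BBBBBBBBB
BBRBBBBBB
BBBBBBBBB
BBBBBBBBB
After op 6 paint(3,2,Y):
BBBBBBBBB
BBBBBBBBB
WBBBBBBBB
BBYBBBBBB
BBRBBBBBB
BBBBBBBBB
BBBBBBBBB
After op 7 fill(4,6,G) [60 cells changed]:
GGGGGGGGG
GGGGGGGGG
WGGGGGGGG
GGYGGGGGG
GGRGGGGGG
GGGGGGGGG
GGGGGGGGG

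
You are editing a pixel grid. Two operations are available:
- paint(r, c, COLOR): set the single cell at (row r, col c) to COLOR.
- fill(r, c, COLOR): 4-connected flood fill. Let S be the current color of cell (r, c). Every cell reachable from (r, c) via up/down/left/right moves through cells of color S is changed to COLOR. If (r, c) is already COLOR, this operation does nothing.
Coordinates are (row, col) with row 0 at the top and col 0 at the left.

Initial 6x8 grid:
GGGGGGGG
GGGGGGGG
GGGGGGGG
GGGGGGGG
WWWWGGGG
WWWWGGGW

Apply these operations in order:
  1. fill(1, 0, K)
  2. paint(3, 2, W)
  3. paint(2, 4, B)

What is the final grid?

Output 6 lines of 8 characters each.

Answer: KKKKKKKK
KKKKKKKK
KKKKBKKK
KKWKKKKK
WWWWKKKK
WWWWKKKW

Derivation:
After op 1 fill(1,0,K) [39 cells changed]:
KKKKKKKK
KKKKKKKK
KKKKKKKK
KKKKKKKK
WWWWKKKK
WWWWKKKW
After op 2 paint(3,2,W):
KKKKKKKK
KKKKKKKK
KKKKKKKK
KKWKKKKK
WWWWKKKK
WWWWKKKW
After op 3 paint(2,4,B):
KKKKKKKK
KKKKKKKK
KKKKBKKK
KKWKKKKK
WWWWKKKK
WWWWKKKW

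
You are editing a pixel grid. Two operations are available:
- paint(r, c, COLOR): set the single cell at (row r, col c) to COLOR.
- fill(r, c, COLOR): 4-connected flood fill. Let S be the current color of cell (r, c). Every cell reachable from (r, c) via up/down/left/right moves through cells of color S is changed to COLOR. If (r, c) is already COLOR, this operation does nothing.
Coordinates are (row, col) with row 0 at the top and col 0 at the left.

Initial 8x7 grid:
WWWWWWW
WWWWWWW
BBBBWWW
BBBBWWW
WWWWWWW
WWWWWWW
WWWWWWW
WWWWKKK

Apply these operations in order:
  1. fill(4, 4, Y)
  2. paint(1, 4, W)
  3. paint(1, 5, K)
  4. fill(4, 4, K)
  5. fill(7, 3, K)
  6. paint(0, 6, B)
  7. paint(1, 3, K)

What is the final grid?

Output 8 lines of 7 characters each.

After op 1 fill(4,4,Y) [45 cells changed]:
YYYYYYY
YYYYYYY
BBBBYYY
BBBBYYY
YYYYYYY
YYYYYYY
YYYYYYY
YYYYKKK
After op 2 paint(1,4,W):
YYYYYYY
YYYYWYY
BBBBYYY
BBBBYYY
YYYYYYY
YYYYYYY
YYYYYYY
YYYYKKK
After op 3 paint(1,5,K):
YYYYYYY
YYYYWKY
BBBBYYY
BBBBYYY
YYYYYYY
YYYYYYY
YYYYYYY
YYYYKKK
After op 4 fill(4,4,K) [43 cells changed]:
KKKKKKK
KKKKWKK
BBBBKKK
BBBBKKK
KKKKKKK
KKKKKKK
KKKKKKK
KKKKKKK
After op 5 fill(7,3,K) [0 cells changed]:
KKKKKKK
KKKKWKK
BBBBKKK
BBBBKKK
KKKKKKK
KKKKKKK
KKKKKKK
KKKKKKK
After op 6 paint(0,6,B):
KKKKKKB
KKKKWKK
BBBBKKK
BBBBKKK
KKKKKKK
KKKKKKK
KKKKKKK
KKKKKKK
After op 7 paint(1,3,K):
KKKKKKB
KKKKWKK
BBBBKKK
BBBBKKK
KKKKKKK
KKKKKKK
KKKKKKK
KKKKKKK

Answer: KKKKKKB
KKKKWKK
BBBBKKK
BBBBKKK
KKKKKKK
KKKKKKK
KKKKKKK
KKKKKKK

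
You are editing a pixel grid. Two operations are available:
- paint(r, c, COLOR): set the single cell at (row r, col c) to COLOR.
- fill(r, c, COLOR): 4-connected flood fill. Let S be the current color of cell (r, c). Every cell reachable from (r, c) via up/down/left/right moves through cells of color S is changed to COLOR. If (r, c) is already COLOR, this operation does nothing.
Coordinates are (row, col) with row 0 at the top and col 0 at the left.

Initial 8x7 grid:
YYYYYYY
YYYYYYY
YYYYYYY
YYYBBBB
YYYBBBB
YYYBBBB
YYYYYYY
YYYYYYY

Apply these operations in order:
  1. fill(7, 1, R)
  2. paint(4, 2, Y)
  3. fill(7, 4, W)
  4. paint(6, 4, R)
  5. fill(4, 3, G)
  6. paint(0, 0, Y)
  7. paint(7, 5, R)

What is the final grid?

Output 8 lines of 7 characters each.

Answer: YWWWWWW
WWWWWWW
WWWWWWW
WWWGGGG
WWYGGGG
WWWGGGG
WWWWRWW
WWWWWRW

Derivation:
After op 1 fill(7,1,R) [44 cells changed]:
RRRRRRR
RRRRRRR
RRRRRRR
RRRBBBB
RRRBBBB
RRRBBBB
RRRRRRR
RRRRRRR
After op 2 paint(4,2,Y):
RRRRRRR
RRRRRRR
RRRRRRR
RRRBBBB
RRYBBBB
RRRBBBB
RRRRRRR
RRRRRRR
After op 3 fill(7,4,W) [43 cells changed]:
WWWWWWW
WWWWWWW
WWWWWWW
WWWBBBB
WWYBBBB
WWWBBBB
WWWWWWW
WWWWWWW
After op 4 paint(6,4,R):
WWWWWWW
WWWWWWW
WWWWWWW
WWWBBBB
WWYBBBB
WWWBBBB
WWWWRWW
WWWWWWW
After op 5 fill(4,3,G) [12 cells changed]:
WWWWWWW
WWWWWWW
WWWWWWW
WWWGGGG
WWYGGGG
WWWGGGG
WWWWRWW
WWWWWWW
After op 6 paint(0,0,Y):
YWWWWWW
WWWWWWW
WWWWWWW
WWWGGGG
WWYGGGG
WWWGGGG
WWWWRWW
WWWWWWW
After op 7 paint(7,5,R):
YWWWWWW
WWWWWWW
WWWWWWW
WWWGGGG
WWYGGGG
WWWGGGG
WWWWRWW
WWWWWRW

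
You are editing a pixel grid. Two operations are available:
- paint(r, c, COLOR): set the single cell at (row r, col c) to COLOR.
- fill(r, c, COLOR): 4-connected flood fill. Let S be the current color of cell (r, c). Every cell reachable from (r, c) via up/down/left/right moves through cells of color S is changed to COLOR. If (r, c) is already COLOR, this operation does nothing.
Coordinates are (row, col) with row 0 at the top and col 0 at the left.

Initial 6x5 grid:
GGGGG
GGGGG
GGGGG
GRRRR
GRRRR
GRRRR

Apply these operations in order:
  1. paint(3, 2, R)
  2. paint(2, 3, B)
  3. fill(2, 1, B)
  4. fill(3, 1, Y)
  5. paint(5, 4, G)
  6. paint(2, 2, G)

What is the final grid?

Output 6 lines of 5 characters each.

After op 1 paint(3,2,R):
GGGGG
GGGGG
GGGGG
GRRRR
GRRRR
GRRRR
After op 2 paint(2,3,B):
GGGGG
GGGGG
GGGBG
GRRRR
GRRRR
GRRRR
After op 3 fill(2,1,B) [17 cells changed]:
BBBBB
BBBBB
BBBBB
BRRRR
BRRRR
BRRRR
After op 4 fill(3,1,Y) [12 cells changed]:
BBBBB
BBBBB
BBBBB
BYYYY
BYYYY
BYYYY
After op 5 paint(5,4,G):
BBBBB
BBBBB
BBBBB
BYYYY
BYYYY
BYYYG
After op 6 paint(2,2,G):
BBBBB
BBBBB
BBGBB
BYYYY
BYYYY
BYYYG

Answer: BBBBB
BBBBB
BBGBB
BYYYY
BYYYY
BYYYG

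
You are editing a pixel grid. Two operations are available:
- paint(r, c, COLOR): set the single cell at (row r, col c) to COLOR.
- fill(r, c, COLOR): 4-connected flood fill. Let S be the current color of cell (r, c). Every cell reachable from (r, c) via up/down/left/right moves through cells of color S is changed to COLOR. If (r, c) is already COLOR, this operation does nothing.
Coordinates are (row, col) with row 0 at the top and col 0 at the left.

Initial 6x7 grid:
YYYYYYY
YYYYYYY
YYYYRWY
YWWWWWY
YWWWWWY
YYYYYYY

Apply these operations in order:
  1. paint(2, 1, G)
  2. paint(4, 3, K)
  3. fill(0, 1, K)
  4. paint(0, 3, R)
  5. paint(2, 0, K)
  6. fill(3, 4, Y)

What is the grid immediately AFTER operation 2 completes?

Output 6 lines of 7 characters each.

After op 1 paint(2,1,G):
YYYYYYY
YYYYYYY
YGYYRWY
YWWWWWY
YWWWWWY
YYYYYYY
After op 2 paint(4,3,K):
YYYYYYY
YYYYYYY
YGYYRWY
YWWWWWY
YWWKWWY
YYYYYYY

Answer: YYYYYYY
YYYYYYY
YGYYRWY
YWWWWWY
YWWKWWY
YYYYYYY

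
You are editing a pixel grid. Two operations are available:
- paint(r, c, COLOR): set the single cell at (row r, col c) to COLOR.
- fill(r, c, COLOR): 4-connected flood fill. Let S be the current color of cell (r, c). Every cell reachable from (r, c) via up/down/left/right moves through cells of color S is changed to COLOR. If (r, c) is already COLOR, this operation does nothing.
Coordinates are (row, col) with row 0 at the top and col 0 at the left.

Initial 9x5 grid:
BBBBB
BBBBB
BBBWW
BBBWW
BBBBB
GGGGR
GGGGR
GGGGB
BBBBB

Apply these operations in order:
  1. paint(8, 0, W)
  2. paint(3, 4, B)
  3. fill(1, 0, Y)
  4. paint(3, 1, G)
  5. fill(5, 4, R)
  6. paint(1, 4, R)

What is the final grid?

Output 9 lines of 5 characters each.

Answer: YYYYY
YYYYR
YYYWW
YGYWY
YYYYY
GGGGR
GGGGR
GGGGB
WBBBB

Derivation:
After op 1 paint(8,0,W):
BBBBB
BBBBB
BBBWW
BBBWW
BBBBB
GGGGR
GGGGR
GGGGB
WBBBB
After op 2 paint(3,4,B):
BBBBB
BBBBB
BBBWW
BBBWB
BBBBB
GGGGR
GGGGR
GGGGB
WBBBB
After op 3 fill(1,0,Y) [22 cells changed]:
YYYYY
YYYYY
YYYWW
YYYWY
YYYYY
GGGGR
GGGGR
GGGGB
WBBBB
After op 4 paint(3,1,G):
YYYYY
YYYYY
YYYWW
YGYWY
YYYYY
GGGGR
GGGGR
GGGGB
WBBBB
After op 5 fill(5,4,R) [0 cells changed]:
YYYYY
YYYYY
YYYWW
YGYWY
YYYYY
GGGGR
GGGGR
GGGGB
WBBBB
After op 6 paint(1,4,R):
YYYYY
YYYYR
YYYWW
YGYWY
YYYYY
GGGGR
GGGGR
GGGGB
WBBBB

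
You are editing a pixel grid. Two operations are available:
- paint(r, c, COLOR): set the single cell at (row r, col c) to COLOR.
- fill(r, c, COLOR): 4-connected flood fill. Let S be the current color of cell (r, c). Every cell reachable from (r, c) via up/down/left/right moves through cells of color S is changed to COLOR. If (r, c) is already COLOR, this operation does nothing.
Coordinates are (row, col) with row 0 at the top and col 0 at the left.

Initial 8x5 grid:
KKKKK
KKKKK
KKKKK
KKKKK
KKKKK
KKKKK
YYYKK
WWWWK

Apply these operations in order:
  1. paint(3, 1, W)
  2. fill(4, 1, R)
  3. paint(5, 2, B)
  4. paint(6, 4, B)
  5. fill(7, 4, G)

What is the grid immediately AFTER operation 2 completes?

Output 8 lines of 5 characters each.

Answer: RRRRR
RRRRR
RRRRR
RWRRR
RRRRR
RRRRR
YYYRR
WWWWR

Derivation:
After op 1 paint(3,1,W):
KKKKK
KKKKK
KKKKK
KWKKK
KKKKK
KKKKK
YYYKK
WWWWK
After op 2 fill(4,1,R) [32 cells changed]:
RRRRR
RRRRR
RRRRR
RWRRR
RRRRR
RRRRR
YYYRR
WWWWR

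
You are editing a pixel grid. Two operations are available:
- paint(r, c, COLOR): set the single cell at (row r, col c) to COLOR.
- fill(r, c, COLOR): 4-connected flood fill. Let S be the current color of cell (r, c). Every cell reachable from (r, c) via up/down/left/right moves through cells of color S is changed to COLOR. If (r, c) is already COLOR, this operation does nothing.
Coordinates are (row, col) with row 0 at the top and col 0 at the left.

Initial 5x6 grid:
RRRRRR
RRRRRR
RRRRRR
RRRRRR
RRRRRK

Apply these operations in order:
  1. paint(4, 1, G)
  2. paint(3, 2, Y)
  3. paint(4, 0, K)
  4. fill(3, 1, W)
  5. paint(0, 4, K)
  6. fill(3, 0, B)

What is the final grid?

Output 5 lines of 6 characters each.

Answer: BBBBKB
BBBBBB
BBBBBB
BBYBBB
KGBBBK

Derivation:
After op 1 paint(4,1,G):
RRRRRR
RRRRRR
RRRRRR
RRRRRR
RGRRRK
After op 2 paint(3,2,Y):
RRRRRR
RRRRRR
RRRRRR
RRYRRR
RGRRRK
After op 3 paint(4,0,K):
RRRRRR
RRRRRR
RRRRRR
RRYRRR
KGRRRK
After op 4 fill(3,1,W) [26 cells changed]:
WWWWWW
WWWWWW
WWWWWW
WWYWWW
KGWWWK
After op 5 paint(0,4,K):
WWWWKW
WWWWWW
WWWWWW
WWYWWW
KGWWWK
After op 6 fill(3,0,B) [25 cells changed]:
BBBBKB
BBBBBB
BBBBBB
BBYBBB
KGBBBK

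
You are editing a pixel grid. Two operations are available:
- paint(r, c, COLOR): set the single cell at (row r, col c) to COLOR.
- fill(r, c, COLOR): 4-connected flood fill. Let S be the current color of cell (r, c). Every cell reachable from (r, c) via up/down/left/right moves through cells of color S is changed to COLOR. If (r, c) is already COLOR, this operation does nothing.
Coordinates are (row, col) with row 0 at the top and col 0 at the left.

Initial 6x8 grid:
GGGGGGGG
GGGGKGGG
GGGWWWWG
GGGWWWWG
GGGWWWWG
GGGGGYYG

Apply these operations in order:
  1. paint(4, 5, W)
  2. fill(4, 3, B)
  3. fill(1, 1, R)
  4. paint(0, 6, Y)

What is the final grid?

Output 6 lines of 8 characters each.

After op 1 paint(4,5,W):
GGGGGGGG
GGGGKGGG
GGGWWWWG
GGGWWWWG
GGGWWWWG
GGGGGYYG
After op 2 fill(4,3,B) [12 cells changed]:
GGGGGGGG
GGGGKGGG
GGGBBBBG
GGGBBBBG
GGGBBBBG
GGGGGYYG
After op 3 fill(1,1,R) [33 cells changed]:
RRRRRRRR
RRRRKRRR
RRRBBBBR
RRRBBBBR
RRRBBBBR
RRRRRYYR
After op 4 paint(0,6,Y):
RRRRRRYR
RRRRKRRR
RRRBBBBR
RRRBBBBR
RRRBBBBR
RRRRRYYR

Answer: RRRRRRYR
RRRRKRRR
RRRBBBBR
RRRBBBBR
RRRBBBBR
RRRRRYYR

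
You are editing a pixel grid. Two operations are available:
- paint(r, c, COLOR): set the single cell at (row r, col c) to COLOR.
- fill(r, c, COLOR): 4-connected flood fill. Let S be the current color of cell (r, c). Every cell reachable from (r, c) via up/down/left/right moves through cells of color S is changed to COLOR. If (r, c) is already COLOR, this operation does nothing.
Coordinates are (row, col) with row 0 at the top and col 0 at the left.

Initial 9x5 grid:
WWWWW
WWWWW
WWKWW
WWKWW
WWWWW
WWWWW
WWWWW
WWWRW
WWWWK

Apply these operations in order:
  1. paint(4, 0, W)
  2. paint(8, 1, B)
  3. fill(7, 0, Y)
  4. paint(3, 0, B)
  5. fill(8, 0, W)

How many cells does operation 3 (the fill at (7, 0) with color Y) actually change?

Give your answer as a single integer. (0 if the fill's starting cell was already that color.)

Answer: 40

Derivation:
After op 1 paint(4,0,W):
WWWWW
WWWWW
WWKWW
WWKWW
WWWWW
WWWWW
WWWWW
WWWRW
WWWWK
After op 2 paint(8,1,B):
WWWWW
WWWWW
WWKWW
WWKWW
WWWWW
WWWWW
WWWWW
WWWRW
WBWWK
After op 3 fill(7,0,Y) [40 cells changed]:
YYYYY
YYYYY
YYKYY
YYKYY
YYYYY
YYYYY
YYYYY
YYYRY
YBYYK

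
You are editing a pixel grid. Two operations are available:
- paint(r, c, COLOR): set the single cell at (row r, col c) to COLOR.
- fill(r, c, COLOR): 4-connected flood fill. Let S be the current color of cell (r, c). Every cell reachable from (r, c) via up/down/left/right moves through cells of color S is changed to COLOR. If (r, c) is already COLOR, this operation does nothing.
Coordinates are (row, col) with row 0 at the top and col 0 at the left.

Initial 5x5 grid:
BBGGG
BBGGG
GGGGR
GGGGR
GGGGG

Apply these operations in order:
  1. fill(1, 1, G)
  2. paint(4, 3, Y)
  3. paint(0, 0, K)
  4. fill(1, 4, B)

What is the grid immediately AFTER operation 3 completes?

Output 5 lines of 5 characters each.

Answer: KGGGG
GGGGG
GGGGR
GGGGR
GGGYG

Derivation:
After op 1 fill(1,1,G) [4 cells changed]:
GGGGG
GGGGG
GGGGR
GGGGR
GGGGG
After op 2 paint(4,3,Y):
GGGGG
GGGGG
GGGGR
GGGGR
GGGYG
After op 3 paint(0,0,K):
KGGGG
GGGGG
GGGGR
GGGGR
GGGYG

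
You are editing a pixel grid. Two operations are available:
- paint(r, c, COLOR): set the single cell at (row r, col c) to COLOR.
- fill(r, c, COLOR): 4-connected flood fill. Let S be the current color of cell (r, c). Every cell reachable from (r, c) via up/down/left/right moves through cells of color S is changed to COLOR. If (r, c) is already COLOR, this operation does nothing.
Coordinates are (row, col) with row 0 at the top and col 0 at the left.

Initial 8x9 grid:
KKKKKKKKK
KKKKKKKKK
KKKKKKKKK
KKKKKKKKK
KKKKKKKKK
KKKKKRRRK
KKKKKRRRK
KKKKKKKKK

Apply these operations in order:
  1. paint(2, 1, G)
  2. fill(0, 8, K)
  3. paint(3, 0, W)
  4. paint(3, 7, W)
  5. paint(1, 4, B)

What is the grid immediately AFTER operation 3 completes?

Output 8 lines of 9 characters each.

After op 1 paint(2,1,G):
KKKKKKKKK
KKKKKKKKK
KGKKKKKKK
KKKKKKKKK
KKKKKKKKK
KKKKKRRRK
KKKKKRRRK
KKKKKKKKK
After op 2 fill(0,8,K) [0 cells changed]:
KKKKKKKKK
KKKKKKKKK
KGKKKKKKK
KKKKKKKKK
KKKKKKKKK
KKKKKRRRK
KKKKKRRRK
KKKKKKKKK
After op 3 paint(3,0,W):
KKKKKKKKK
KKKKKKKKK
KGKKKKKKK
WKKKKKKKK
KKKKKKKKK
KKKKKRRRK
KKKKKRRRK
KKKKKKKKK

Answer: KKKKKKKKK
KKKKKKKKK
KGKKKKKKK
WKKKKKKKK
KKKKKKKKK
KKKKKRRRK
KKKKKRRRK
KKKKKKKKK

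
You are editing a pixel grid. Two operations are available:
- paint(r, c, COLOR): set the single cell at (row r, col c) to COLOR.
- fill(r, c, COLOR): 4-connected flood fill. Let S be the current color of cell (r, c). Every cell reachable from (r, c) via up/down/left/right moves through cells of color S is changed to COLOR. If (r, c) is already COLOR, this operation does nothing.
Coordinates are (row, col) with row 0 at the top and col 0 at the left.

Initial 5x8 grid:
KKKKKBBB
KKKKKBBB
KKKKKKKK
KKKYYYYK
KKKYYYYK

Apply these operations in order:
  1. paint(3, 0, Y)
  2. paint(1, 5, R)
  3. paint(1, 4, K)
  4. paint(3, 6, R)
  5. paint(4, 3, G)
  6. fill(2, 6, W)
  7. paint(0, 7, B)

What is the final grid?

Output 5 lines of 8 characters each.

After op 1 paint(3,0,Y):
KKKKKBBB
KKKKKBBB
KKKKKKKK
YKKYYYYK
KKKYYYYK
After op 2 paint(1,5,R):
KKKKKBBB
KKKKKRBB
KKKKKKKK
YKKYYYYK
KKKYYYYK
After op 3 paint(1,4,K):
KKKKKBBB
KKKKKRBB
KKKKKKKK
YKKYYYYK
KKKYYYYK
After op 4 paint(3,6,R):
KKKKKBBB
KKKKKRBB
KKKKKKKK
YKKYYYRK
KKKYYYYK
After op 5 paint(4,3,G):
KKKKKBBB
KKKKKRBB
KKKKKKKK
YKKYYYRK
KKKGYYYK
After op 6 fill(2,6,W) [25 cells changed]:
WWWWWBBB
WWWWWRBB
WWWWWWWW
YWWYYYRW
WWWGYYYW
After op 7 paint(0,7,B):
WWWWWBBB
WWWWWRBB
WWWWWWWW
YWWYYYRW
WWWGYYYW

Answer: WWWWWBBB
WWWWWRBB
WWWWWWWW
YWWYYYRW
WWWGYYYW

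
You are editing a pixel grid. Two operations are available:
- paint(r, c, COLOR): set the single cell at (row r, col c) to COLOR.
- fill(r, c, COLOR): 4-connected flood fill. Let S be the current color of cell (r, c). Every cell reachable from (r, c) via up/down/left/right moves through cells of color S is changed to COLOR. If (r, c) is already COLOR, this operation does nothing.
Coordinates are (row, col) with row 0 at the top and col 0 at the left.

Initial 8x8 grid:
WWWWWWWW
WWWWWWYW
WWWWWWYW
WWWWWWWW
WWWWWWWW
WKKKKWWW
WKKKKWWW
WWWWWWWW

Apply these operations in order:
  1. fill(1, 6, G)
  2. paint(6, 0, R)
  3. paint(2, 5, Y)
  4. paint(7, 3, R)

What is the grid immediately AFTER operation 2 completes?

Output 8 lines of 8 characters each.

Answer: WWWWWWWW
WWWWWWGW
WWWWWWGW
WWWWWWWW
WWWWWWWW
WKKKKWWW
RKKKKWWW
WWWWWWWW

Derivation:
After op 1 fill(1,6,G) [2 cells changed]:
WWWWWWWW
WWWWWWGW
WWWWWWGW
WWWWWWWW
WWWWWWWW
WKKKKWWW
WKKKKWWW
WWWWWWWW
After op 2 paint(6,0,R):
WWWWWWWW
WWWWWWGW
WWWWWWGW
WWWWWWWW
WWWWWWWW
WKKKKWWW
RKKKKWWW
WWWWWWWW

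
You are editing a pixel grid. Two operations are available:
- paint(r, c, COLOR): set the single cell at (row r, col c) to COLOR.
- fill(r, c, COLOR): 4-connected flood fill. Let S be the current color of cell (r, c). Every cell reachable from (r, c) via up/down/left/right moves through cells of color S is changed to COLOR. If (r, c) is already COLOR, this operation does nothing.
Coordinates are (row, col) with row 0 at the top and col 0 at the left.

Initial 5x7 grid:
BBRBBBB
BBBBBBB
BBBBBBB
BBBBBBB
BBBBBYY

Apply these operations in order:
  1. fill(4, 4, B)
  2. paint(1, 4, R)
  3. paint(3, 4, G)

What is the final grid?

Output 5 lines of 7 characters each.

After op 1 fill(4,4,B) [0 cells changed]:
BBRBBBB
BBBBBBB
BBBBBBB
BBBBBBB
BBBBBYY
After op 2 paint(1,4,R):
BBRBBBB
BBBBRBB
BBBBBBB
BBBBBBB
BBBBBYY
After op 3 paint(3,4,G):
BBRBBBB
BBBBRBB
BBBBBBB
BBBBGBB
BBBBBYY

Answer: BBRBBBB
BBBBRBB
BBBBBBB
BBBBGBB
BBBBBYY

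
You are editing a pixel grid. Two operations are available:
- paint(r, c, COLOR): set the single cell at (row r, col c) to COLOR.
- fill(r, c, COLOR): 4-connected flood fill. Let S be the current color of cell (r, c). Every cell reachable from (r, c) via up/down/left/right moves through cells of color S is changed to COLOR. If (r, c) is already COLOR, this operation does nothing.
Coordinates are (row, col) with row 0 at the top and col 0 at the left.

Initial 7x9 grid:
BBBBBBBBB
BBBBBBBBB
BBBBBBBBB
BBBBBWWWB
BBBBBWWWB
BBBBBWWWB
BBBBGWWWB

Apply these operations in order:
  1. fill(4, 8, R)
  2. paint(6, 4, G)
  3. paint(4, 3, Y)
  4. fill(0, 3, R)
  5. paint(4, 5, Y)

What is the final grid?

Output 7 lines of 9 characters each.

After op 1 fill(4,8,R) [50 cells changed]:
RRRRRRRRR
RRRRRRRRR
RRRRRRRRR
RRRRRWWWR
RRRRRWWWR
RRRRRWWWR
RRRRGWWWR
After op 2 paint(6,4,G):
RRRRRRRRR
RRRRRRRRR
RRRRRRRRR
RRRRRWWWR
RRRRRWWWR
RRRRRWWWR
RRRRGWWWR
After op 3 paint(4,3,Y):
RRRRRRRRR
RRRRRRRRR
RRRRRRRRR
RRRRRWWWR
RRRYRWWWR
RRRRRWWWR
RRRRGWWWR
After op 4 fill(0,3,R) [0 cells changed]:
RRRRRRRRR
RRRRRRRRR
RRRRRRRRR
RRRRRWWWR
RRRYRWWWR
RRRRRWWWR
RRRRGWWWR
After op 5 paint(4,5,Y):
RRRRRRRRR
RRRRRRRRR
RRRRRRRRR
RRRRRWWWR
RRRYRYWWR
RRRRRWWWR
RRRRGWWWR

Answer: RRRRRRRRR
RRRRRRRRR
RRRRRRRRR
RRRRRWWWR
RRRYRYWWR
RRRRRWWWR
RRRRGWWWR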